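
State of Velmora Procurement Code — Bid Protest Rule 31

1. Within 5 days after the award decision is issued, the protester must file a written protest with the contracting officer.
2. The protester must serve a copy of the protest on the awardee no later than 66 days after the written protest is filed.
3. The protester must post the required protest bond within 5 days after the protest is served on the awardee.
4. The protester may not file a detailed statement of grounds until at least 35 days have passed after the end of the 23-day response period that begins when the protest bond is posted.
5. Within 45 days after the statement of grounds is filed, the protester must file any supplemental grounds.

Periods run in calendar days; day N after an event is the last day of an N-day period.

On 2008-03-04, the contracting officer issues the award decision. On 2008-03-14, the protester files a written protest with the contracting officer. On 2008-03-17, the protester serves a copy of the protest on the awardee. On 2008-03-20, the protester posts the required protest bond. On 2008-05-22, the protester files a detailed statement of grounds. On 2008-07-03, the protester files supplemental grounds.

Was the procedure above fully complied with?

No

(1) due by 2008-03-04 + 5 days = 2008-03-09; not done until 2008-03-14, 5 days after the deadline.
The analysis stops there.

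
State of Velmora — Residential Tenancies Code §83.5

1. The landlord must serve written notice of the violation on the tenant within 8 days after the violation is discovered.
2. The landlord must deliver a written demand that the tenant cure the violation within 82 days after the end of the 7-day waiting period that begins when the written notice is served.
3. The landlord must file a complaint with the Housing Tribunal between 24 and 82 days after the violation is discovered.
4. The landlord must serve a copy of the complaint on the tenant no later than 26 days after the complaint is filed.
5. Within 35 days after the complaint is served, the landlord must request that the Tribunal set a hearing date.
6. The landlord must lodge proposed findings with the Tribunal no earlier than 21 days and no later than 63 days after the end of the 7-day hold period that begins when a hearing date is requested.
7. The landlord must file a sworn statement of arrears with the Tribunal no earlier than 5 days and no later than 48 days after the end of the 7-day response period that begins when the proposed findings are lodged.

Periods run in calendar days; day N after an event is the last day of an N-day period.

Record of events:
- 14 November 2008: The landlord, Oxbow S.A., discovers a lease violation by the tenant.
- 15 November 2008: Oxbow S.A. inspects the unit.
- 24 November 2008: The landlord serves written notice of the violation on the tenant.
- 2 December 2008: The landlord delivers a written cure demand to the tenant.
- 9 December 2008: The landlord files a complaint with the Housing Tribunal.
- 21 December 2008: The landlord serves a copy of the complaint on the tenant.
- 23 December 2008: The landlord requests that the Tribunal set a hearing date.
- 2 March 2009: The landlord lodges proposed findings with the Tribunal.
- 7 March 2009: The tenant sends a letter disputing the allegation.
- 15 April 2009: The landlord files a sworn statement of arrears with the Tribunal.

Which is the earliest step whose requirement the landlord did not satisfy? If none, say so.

Step 1

(1) due by 14 November 2008 + 8 days = 22 November 2008; done 24 November 2008 — 2 days late.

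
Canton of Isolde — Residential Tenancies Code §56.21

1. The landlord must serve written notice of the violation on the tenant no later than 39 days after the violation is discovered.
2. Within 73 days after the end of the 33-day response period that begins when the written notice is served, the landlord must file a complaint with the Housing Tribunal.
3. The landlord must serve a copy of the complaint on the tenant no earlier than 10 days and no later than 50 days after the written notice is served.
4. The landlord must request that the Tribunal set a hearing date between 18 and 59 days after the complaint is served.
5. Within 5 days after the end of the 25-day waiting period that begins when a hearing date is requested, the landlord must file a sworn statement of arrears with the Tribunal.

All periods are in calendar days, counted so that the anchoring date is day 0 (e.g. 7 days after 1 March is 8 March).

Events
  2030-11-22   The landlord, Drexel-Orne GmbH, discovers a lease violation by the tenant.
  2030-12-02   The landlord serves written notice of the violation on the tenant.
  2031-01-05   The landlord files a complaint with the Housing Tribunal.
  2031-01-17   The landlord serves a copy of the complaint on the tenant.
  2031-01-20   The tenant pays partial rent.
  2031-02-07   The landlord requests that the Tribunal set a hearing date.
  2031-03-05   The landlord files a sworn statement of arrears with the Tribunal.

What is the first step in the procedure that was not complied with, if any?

None — every step was satisfied

(1) due by 2030-11-22 + 39 days = 2030-12-31; completed 2030-12-02, before the deadline.
(2) due by 2031-01-04 + 73 days = 2031-03-18; 2031-01-05 is within that limit.
(3) the permitted window runs from 2030-12-02 + 10 = 2030-12-12 to 2030-12-02 + 50 = 2031-01-21; 2031-01-17 falls inside that range.
(4) the permitted window runs from 2031-01-17 + 18 = 2031-02-04 to 2031-01-17 + 59 = 2031-03-17; 2031-02-07 falls inside that range.
(5) due by 2031-03-04 + 5 days = 2031-03-09; 2031-03-05 is within that limit.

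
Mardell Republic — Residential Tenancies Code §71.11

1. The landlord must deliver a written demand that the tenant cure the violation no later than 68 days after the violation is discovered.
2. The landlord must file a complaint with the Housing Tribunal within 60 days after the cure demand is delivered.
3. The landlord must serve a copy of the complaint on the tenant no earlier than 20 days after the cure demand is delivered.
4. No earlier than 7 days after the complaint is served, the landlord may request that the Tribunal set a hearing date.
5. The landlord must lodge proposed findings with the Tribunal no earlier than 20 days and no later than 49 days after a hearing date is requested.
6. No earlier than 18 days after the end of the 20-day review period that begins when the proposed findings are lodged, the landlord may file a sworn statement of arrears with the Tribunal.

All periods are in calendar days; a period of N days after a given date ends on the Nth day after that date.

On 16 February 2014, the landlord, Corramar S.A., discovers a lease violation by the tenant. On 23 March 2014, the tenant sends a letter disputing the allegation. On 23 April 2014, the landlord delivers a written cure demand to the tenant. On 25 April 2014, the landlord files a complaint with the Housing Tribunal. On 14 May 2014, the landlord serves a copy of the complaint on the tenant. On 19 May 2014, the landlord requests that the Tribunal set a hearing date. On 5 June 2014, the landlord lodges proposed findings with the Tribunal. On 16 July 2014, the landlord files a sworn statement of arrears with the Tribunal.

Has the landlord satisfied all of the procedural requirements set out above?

(1) due by 16 February 2014 + 68 days = 25 April 2014; completed 23 April 2014, before the deadline.
(2) due by 23 April 2014 + 60 days = 22 June 2014; completed 25 April 2014, before the deadline.
(3) permitted from 23 April 2014 + 20 days = 13 May 2014 onward; done 14 May 2014, after the minimum wait.
(4) permitted from 14 May 2014 + 7 days = 21 May 2014 onward; 19 May 2014 is 2 days before the earliest permitted date.
The analysis stops there.

No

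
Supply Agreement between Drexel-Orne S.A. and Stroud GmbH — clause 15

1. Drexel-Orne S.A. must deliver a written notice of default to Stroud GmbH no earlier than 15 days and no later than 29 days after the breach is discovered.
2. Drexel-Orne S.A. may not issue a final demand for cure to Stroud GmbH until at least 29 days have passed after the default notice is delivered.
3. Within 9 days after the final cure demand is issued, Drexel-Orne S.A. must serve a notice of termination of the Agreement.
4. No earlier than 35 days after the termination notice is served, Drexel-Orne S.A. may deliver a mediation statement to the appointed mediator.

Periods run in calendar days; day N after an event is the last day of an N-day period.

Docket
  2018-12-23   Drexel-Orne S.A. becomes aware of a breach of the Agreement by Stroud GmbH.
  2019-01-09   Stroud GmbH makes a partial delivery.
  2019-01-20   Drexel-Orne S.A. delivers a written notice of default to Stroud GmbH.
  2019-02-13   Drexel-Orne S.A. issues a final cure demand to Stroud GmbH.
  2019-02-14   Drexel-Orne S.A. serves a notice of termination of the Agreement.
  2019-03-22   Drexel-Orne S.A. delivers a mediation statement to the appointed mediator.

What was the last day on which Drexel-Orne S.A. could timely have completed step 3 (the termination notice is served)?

2019-02-22

Step 3 runs from 2019-02-13, when the final cure demand is issued. 9 days after 2019-02-13 is 2019-02-22.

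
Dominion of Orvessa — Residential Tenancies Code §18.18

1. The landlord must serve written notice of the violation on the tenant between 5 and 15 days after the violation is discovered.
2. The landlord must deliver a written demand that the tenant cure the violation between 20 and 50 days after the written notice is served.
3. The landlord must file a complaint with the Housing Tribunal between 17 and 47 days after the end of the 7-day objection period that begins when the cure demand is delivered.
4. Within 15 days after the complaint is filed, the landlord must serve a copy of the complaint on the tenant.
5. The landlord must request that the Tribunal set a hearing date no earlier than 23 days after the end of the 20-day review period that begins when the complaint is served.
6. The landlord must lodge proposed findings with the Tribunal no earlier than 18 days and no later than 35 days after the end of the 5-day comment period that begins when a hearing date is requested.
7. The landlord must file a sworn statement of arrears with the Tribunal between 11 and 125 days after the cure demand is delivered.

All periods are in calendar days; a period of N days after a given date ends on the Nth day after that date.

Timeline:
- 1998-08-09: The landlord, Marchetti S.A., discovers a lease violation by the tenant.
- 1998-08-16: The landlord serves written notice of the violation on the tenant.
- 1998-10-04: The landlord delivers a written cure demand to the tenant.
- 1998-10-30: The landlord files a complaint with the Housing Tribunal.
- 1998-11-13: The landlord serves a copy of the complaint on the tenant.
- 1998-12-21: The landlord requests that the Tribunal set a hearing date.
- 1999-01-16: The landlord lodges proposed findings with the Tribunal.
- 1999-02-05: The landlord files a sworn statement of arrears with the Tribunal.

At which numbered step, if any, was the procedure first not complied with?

Step 5

(1) the permitted window runs from 1998-08-09 + 5 = 1998-08-14 to 1998-08-09 + 15 = 1998-08-24; done 1998-08-16 — within the window.
(2) the permitted window runs from 1998-08-16 + 20 = 1998-09-05 to 1998-08-16 + 50 = 1998-10-05; done 1998-10-04, which is between those dates.
(3) the permitted window runs from 1998-10-11 + 17 = 1998-10-28 to 1998-10-11 + 47 = 1998-11-27; done 1998-10-30 — within the window.
(4) due by 1998-10-30 + 15 days = 1998-11-14; 1998-11-13 is within that limit.
(5) permitted from 1998-12-03 + 23 days = 1998-12-26 onward; acted on 1998-12-21, 5 days prematurely.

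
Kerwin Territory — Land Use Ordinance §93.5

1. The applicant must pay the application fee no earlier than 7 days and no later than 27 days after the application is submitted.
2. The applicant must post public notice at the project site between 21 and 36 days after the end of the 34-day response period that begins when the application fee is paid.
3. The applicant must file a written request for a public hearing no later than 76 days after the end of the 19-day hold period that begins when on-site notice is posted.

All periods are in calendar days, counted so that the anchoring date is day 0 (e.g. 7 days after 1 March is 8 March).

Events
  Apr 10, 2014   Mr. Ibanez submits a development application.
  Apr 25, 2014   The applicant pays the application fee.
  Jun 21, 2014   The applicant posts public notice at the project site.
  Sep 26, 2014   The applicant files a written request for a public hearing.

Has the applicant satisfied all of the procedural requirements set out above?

Step 1: the window is 7–27 days after Apr 10, 2014 (when the application is submitted), so Apr 17, 2014 through May 7, 2014; done Apr 25, 2014 — within the window.
Step 2: the window is 21–36 days after May 29, 2014 (end of the 34-day response period, which began when the application fee is paid on Apr 25, 2014), so Jun 19, 2014 through Jul 4, 2014; done Jun 21, 2014 — within the window.
Step 3: 76 days after Jul 10, 2014 (end of the 19-day hold period, which began when on-site notice is posted on Jun 21, 2014) is Sep 24, 2014; done Sep 26, 2014 — 2 days late.
No need to go further; step 3 was not satisfied.

No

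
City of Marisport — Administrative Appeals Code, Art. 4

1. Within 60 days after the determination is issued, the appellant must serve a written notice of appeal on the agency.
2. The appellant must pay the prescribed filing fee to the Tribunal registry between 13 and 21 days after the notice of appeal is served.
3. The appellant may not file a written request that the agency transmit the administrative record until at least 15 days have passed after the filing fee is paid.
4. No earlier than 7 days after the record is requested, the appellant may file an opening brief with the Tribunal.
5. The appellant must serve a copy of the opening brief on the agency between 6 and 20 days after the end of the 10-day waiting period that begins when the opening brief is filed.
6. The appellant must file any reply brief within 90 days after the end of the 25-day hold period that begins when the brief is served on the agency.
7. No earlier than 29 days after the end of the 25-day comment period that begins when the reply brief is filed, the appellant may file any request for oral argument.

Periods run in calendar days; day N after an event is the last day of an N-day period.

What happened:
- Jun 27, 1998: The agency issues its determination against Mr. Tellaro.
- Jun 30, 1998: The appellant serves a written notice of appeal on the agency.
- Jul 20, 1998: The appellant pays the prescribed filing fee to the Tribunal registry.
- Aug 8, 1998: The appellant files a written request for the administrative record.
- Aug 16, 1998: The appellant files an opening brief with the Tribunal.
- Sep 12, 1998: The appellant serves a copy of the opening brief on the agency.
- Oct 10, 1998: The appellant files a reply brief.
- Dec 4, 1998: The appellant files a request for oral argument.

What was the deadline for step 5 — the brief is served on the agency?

Sep 15, 1998

The opening brief is filed on Aug 16, 1998; the 10-day waiting period therefore ends Aug 26, 1998, and step 5 runs from that date. The window is 6–20 days after Aug 26, 1998; it closes on Sep 15, 1998.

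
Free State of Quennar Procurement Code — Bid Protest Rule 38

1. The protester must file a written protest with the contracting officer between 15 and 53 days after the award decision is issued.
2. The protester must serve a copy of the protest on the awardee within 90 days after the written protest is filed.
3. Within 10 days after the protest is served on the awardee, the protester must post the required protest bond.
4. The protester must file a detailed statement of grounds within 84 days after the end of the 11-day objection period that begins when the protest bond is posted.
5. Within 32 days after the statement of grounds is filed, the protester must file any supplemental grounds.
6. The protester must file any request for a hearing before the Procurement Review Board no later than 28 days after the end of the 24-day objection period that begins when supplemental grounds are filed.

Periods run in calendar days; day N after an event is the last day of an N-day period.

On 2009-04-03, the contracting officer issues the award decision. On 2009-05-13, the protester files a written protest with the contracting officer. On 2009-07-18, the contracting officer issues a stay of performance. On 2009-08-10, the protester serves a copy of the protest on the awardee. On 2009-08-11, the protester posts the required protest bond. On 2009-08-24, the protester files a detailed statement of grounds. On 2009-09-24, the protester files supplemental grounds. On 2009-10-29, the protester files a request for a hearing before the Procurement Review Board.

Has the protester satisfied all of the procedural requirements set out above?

Yes

Step 1: the window is 15–53 days after 2009-04-03 (when the award decision is issued), so 2009-04-18 through 2009-05-26; done 2009-05-13 — within the window.
Step 2: 90 days after 2009-05-13 (when the written protest is filed) is 2009-08-11; 2009-08-10 is within that limit.
Step 3: 10 days after 2009-08-10 (when the protest is served on the awardee) is 2009-08-20; done 2009-08-11 — timely.
Step 4: 84 days after 2009-08-22 (end of the 11-day objection period, which began when the protest bond is posted on 2009-08-11) is 2009-11-14; completed 2009-08-24, before the deadline.
Step 5: 32 days after 2009-08-24 (when the statement of grounds is filed) is 2009-09-25; completed 2009-09-24, before the deadline.
Step 6: 28 days after 2009-10-18 (end of the 24-day objection period, which began when supplemental grounds are filed on 2009-09-24) is 2009-11-15; done 2009-10-29 — timely.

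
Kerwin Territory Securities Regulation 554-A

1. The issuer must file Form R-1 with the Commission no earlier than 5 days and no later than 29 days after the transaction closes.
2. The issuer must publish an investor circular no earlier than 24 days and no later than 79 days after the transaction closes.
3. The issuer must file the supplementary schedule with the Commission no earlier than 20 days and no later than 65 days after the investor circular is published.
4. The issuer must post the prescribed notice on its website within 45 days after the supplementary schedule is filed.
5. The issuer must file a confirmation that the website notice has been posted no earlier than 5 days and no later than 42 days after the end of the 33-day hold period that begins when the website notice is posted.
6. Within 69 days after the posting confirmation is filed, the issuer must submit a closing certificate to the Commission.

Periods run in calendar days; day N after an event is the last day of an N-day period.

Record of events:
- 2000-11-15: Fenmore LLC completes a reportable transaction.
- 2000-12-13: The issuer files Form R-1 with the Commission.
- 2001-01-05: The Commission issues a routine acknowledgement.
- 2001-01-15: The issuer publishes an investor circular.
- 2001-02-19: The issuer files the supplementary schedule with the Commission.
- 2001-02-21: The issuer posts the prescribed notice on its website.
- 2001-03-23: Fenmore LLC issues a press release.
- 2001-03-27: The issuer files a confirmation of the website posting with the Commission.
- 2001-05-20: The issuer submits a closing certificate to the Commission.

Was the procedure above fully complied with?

No

(1) the permitted window runs from 2000-11-15 + 5 = 2000-11-20 to 2000-11-15 + 29 = 2000-12-14; done 2000-12-13, which is between those dates.
(2) the permitted window runs from 2000-11-15 + 24 = 2000-12-09 to 2000-11-15 + 79 = 2001-02-02; 2001-01-15 falls inside that range.
(3) the permitted window runs from 2001-01-15 + 20 = 2001-02-04 to 2001-01-15 + 65 = 2001-03-21; done 2001-02-19 — within the window.
(4) due by 2001-02-19 + 45 days = 2001-04-05; 2001-02-21 is within that limit.
(5) the permitted window runs from 2001-03-26 + 5 = 2001-03-31 to 2001-03-26 + 42 = 2001-05-07; done 2001-03-27 — 4 days before the window opened.
No need to go further; step 5 was not satisfied.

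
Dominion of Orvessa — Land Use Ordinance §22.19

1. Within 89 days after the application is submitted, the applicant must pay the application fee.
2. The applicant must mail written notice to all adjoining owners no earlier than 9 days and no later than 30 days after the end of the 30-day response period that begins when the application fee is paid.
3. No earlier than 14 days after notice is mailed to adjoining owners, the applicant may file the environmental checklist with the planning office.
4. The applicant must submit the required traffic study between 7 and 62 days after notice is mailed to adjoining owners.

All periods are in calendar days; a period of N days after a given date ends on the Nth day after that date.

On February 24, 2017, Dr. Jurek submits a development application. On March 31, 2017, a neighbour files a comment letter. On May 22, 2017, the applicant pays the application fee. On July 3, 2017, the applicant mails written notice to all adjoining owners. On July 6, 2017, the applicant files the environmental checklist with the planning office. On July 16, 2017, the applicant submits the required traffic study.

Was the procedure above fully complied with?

No

Step 1: 89 days after February 24, 2017 (when the application is submitted) is May 24, 2017; May 22, 2017 is within that limit.
Step 2: the window is 9–30 days after June 21, 2017 (end of the 30-day response period, which began when the application fee is paid on May 22, 2017), so June 30, 2017 through July 21, 2017; July 3, 2017 falls inside that range.
Step 3: the earliest permitted date is 14 days after July 3, 2017 (when notice is mailed to adjoining owners), i.e. July 17, 2017; July 6, 2017 is 11 days before the earliest permitted date.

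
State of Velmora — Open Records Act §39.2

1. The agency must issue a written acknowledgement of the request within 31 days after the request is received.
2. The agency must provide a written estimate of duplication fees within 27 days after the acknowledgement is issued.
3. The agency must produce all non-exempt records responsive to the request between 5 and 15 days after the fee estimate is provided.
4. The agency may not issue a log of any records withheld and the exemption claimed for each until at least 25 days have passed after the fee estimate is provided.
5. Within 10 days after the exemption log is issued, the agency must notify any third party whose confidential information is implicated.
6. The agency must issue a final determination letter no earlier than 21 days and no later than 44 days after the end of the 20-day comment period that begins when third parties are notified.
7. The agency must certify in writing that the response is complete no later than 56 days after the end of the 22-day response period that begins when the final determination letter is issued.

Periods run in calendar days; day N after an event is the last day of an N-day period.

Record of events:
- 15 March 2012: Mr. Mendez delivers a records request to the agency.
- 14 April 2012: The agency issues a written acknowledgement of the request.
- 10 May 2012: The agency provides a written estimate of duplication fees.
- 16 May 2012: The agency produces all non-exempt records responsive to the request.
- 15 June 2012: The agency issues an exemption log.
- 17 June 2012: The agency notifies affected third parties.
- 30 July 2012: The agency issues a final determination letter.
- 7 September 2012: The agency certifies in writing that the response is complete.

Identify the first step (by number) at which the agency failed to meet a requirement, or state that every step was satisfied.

Step 1 — counting 31 days from 15 March 2012 (when the request is received) gives a deadline of 15 April 2012; completed 14 April 2012, before the deadline.
Step 2 — counting 27 days from 14 April 2012 (when the acknowledgement is issued) gives a deadline of 11 May 2012; done 10 May 2012 — timely.
Step 3 — 5 and 15 days from 10 May 2012 (when the fee estimate is provided) are 15 May 2012 and 25 May 2012 respectively; done 16 May 2012, which is between those dates.
Step 4 — must wait 25 days from 10 May 2012 (when the fee estimate is provided), so not before 4 June 2012; done 15 June 2012 — permitted.
Step 5 — counting 10 days from 15 June 2012 (when the exemption log is issued) gives a deadline of 25 June 2012; completed 17 June 2012, before the deadline.
Step 6 — 21 and 44 days from 7 July 2012 (end of the 20-day comment period, which began when third parties are notified on 17 June 2012) are 28 July 2012 and 20 August 2012 respectively; done 30 July 2012, which is between those dates.
Step 7 — counting 56 days from 21 August 2012 (end of the 22-day response period, which began when the final determination letter is issued on 30 July 2012) gives a deadline of 16 October 2012; done 7 September 2012 — timely.

None — every step was satisfied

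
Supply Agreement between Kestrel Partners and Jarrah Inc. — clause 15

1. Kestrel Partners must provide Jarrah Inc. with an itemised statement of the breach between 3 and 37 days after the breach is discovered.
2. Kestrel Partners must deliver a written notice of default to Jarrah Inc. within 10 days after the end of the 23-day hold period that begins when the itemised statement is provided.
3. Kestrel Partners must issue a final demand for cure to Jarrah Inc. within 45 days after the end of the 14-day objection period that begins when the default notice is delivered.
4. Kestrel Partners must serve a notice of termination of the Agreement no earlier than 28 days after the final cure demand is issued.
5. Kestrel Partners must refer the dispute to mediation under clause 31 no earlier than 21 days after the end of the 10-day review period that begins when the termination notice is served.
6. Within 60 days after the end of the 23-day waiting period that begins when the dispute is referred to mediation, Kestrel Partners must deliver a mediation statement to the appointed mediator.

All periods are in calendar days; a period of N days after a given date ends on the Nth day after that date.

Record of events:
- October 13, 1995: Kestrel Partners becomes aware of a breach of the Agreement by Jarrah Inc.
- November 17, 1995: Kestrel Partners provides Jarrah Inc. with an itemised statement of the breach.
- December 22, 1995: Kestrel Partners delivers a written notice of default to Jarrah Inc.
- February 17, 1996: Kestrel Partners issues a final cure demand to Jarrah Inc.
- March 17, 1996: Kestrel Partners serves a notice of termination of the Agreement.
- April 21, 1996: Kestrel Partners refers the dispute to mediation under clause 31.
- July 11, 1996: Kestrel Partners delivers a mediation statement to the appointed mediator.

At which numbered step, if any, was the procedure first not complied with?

Step 1: the window is 3–37 days after October 13, 1995 (when the breach is discovered), so October 16, 1995 through November 19, 1995; done November 17, 1995, which is between those dates.
Step 2: 10 days after December 10, 1995 (end of the 23-day hold period, which began when the itemised statement is provided on November 17, 1995) is December 20, 1995; not done until December 22, 1995, 2 days after the deadline.

Step 2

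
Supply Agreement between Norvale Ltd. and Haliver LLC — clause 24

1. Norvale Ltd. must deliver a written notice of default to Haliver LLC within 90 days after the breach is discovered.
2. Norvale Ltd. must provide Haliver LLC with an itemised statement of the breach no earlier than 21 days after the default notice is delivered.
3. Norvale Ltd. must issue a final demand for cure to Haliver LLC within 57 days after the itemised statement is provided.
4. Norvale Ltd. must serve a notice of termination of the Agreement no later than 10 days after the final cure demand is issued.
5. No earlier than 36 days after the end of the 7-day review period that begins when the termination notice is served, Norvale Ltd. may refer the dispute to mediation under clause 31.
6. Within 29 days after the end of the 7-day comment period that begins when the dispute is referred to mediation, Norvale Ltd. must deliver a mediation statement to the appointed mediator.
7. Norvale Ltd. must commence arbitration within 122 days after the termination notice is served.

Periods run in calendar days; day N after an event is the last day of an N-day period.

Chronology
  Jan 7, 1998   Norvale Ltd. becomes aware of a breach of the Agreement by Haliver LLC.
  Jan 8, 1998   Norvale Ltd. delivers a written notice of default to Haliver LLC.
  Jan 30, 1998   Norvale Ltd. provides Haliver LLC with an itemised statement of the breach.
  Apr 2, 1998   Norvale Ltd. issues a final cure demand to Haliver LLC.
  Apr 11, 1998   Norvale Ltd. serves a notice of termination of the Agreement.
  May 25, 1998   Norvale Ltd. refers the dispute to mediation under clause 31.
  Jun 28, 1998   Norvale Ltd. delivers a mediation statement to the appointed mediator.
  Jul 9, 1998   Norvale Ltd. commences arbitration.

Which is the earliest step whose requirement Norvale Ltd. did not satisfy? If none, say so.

Step 1 — counting 90 days from Jan 7, 1998 (when the breach is discovered) gives a deadline of Apr 7, 1998; Jan 8, 1998 is within that limit.
Step 2 — must wait 21 days from Jan 8, 1998 (when the default notice is delivered), so not before Jan 29, 1998; done Jan 30, 1998 — permitted.
Step 3 — counting 57 days from Jan 30, 1998 (when the itemised statement is provided) gives a deadline of Mar 28, 1998; done Apr 2, 1998 — 5 days late.
The procedure was therefore not followed at step 3.

Step 3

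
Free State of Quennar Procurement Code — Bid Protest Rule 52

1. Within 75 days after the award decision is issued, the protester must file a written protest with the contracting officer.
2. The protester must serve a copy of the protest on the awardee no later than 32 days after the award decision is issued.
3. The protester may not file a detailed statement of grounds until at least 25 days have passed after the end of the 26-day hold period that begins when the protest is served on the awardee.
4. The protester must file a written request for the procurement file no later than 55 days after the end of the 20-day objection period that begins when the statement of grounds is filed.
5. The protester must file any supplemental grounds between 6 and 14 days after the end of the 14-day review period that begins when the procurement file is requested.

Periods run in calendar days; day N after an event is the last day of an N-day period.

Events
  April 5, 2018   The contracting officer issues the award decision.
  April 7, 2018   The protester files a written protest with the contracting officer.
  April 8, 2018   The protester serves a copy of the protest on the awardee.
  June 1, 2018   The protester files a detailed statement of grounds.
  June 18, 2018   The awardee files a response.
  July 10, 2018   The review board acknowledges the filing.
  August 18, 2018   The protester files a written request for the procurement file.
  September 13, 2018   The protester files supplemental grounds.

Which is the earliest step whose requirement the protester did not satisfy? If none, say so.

Step 4

(1) due by April 5, 2018 + 75 days = June 19, 2018; April 7, 2018 is within that limit.
(2) due by April 5, 2018 + 32 days = May 7, 2018; April 8, 2018 is within that limit.
(3) permitted from May 4, 2018 + 25 days = May 29, 2018 onward; June 1, 2018 is on or after that date.
(4) due by June 21, 2018 + 55 days = August 15, 2018; not done until August 18, 2018, 3 days after the deadline.
No need to go further; step 4 was not satisfied.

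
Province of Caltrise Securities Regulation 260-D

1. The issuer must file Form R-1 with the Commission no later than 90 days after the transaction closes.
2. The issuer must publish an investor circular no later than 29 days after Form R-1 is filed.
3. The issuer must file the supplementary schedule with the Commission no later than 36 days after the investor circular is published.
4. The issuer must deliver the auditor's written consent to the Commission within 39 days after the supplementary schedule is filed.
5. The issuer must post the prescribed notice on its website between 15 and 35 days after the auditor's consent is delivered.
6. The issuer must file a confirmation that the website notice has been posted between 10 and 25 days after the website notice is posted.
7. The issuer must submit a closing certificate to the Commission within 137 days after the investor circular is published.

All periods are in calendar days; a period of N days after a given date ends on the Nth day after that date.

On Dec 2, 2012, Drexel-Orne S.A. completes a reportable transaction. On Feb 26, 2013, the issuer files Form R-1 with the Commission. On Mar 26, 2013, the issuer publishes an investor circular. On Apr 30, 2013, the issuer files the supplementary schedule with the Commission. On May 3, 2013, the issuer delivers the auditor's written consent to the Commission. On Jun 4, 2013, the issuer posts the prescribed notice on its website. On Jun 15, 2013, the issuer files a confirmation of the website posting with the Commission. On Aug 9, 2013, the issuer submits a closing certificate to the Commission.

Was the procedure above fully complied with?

Step 1 — counting 90 days from Dec 2, 2012 (when the transaction closes) gives a deadline of Mar 2, 2013; Feb 26, 2013 is within that limit.
Step 2 — counting 29 days from Feb 26, 2013 (when Form R-1 is filed) gives a deadline of Mar 27, 2013; completed Mar 26, 2013, before the deadline.
Step 3 — counting 36 days from Mar 26, 2013 (when the investor circular is published) gives a deadline of May 1, 2013; done Apr 30, 2013 — timely.
Step 4 — counting 39 days from Apr 30, 2013 (when the supplementary schedule is filed) gives a deadline of Jun 8, 2013; May 3, 2013 is within that limit.
Step 5 — 15 and 35 days from May 3, 2013 (when the auditor's consent is delivered) are May 18, 2013 and Jun 7, 2013 respectively; Jun 4, 2013 falls inside that range.
Step 6 — 10 and 25 days from Jun 4, 2013 (when the website notice is posted) are Jun 14, 2013 and Jun 29, 2013 respectively; Jun 15, 2013 falls inside that range.
Step 7 — counting 137 days from Mar 26, 2013 (when the investor circular is published) gives a deadline of Aug 10, 2013; Aug 9, 2013 is within that limit.

Yes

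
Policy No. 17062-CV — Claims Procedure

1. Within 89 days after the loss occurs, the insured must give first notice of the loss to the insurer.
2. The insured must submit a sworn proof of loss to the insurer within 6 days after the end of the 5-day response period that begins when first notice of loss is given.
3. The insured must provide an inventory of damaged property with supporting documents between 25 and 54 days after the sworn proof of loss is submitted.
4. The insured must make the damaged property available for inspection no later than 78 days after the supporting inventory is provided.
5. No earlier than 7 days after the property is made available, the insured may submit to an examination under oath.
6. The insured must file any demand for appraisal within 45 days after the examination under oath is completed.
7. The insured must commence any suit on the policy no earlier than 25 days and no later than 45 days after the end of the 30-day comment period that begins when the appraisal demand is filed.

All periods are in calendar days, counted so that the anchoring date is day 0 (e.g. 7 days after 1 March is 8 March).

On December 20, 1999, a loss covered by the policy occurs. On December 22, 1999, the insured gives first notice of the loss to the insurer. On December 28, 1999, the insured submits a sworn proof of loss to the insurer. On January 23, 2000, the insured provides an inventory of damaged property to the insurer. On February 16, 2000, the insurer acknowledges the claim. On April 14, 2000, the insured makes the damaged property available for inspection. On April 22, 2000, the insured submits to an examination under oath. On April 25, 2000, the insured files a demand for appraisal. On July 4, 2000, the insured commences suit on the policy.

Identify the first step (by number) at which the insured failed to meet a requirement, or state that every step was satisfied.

(1) due by December 20, 1999 + 89 days = March 18, 2000; completed December 22, 1999, before the deadline.
(2) due by December 27, 1999 + 6 days = January 2, 2000; done December 28, 1999 — timely.
(3) the permitted window runs from December 28, 1999 + 25 = January 22, 2000 to December 28, 1999 + 54 = February 20, 2000; January 23, 2000 falls inside that range.
(4) due by January 23, 2000 + 78 days = April 10, 2000; April 14, 2000 misses that deadline by 4 days.
The analysis stops there.

Step 4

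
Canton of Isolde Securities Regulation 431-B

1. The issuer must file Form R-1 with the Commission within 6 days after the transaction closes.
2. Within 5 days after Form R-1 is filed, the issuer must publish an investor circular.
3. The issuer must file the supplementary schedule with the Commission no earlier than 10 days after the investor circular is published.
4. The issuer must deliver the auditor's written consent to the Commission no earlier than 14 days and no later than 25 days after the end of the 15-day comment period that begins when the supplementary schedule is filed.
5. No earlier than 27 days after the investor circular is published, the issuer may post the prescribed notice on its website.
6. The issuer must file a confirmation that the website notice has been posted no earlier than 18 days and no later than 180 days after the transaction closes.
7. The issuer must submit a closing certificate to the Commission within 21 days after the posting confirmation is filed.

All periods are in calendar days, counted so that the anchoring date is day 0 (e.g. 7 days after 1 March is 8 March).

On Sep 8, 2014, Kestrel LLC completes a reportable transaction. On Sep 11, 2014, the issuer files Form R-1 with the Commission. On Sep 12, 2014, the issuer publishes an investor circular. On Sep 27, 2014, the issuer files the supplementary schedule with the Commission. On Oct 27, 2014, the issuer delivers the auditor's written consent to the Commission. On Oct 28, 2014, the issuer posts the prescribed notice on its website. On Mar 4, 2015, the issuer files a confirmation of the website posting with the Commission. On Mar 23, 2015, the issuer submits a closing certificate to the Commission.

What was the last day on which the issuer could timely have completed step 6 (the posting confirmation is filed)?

Step 6 runs from Sep 8, 2014, when the transaction closes. The window is 18–180 days after Sep 8, 2014; it closes on Mar 7, 2015.

Mar 7, 2015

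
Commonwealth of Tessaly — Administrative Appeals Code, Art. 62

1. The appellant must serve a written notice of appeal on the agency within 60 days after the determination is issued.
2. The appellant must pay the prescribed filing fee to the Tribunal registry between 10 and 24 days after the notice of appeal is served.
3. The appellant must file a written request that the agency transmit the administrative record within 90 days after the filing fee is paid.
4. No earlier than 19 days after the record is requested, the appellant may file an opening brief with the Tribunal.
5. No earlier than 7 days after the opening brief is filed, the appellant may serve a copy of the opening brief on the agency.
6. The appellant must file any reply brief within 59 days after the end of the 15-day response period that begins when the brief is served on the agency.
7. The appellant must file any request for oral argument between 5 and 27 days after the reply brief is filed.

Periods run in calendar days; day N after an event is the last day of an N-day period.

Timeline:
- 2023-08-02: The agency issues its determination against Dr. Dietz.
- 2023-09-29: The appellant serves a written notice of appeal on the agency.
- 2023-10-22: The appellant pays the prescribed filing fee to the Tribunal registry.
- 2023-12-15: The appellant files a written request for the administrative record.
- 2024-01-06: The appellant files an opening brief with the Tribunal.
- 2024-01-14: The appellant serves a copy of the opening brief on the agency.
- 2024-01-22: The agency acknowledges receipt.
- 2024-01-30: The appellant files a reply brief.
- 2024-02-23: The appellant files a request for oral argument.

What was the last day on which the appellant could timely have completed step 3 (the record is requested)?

Step 3 runs from 2023-10-22, when the filing fee is paid. 90 days after 2023-10-22 is 2024-01-20.

2024-01-20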